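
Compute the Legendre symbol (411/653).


p = 653 is prime, so compute (411/653) with the reciprocity algorithm (Jacobi-symbol steps: pull out 2s via (2/n), flip via reciprocity, reduce):
  reciprocity: (411/653) -> +(653/411)
  reduce: (242/411)
  pull out 2: (2/411) = -1  (since 411 mod 8 = 3)
  reciprocity: (121/411) -> +(411/121)
  reduce: (48/121)
  pull out 2: (2/121) = +1  (since 121 mod 8 = 1)
  pull out 2: (2/121) = +1  (since 121 mod 8 = 1)
  pull out 2: (2/121) = +1  (since 121 mod 8 = 1)
  pull out 2: (2/121) = +1  (since 121 mod 8 = 1)
  reciprocity: (3/121) -> +(121/3)
  reduce: (1/3)
  (1/3) = 1
Product of signs = -1
(411/653) = -1

-1


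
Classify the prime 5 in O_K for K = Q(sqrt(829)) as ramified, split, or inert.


K = Q(sqrt(829)). Since d mod 4 = 1, disc(K) = 829.
Check p | disc: 829 mod 5 = 4.
p does not divide disc. Compute Legendre symbol (d/p):
4^((5-1)/2) mod 5 = 1
(d/p) = 1, so p splits: (p) = P*P' with e=1, f=1, g=2.
Therefore p is split.

split


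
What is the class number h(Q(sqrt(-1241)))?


K = Q(sqrt(-1241)). d mod 4 = 3, so D = disc(K) = 4d = -4964
h(K) equals the number of primitive reduced positive-definite forms (a, b, c) = a*x^2 + b*x*y + c*y^2 with b^2 - 4ac = D,
where reduced means |b| <= a <= c, with b >= 0 whenever |b| = a or a = c, and primitive means gcd(a, b, c) = 1.
Reduced forces 3a^2 <= |D| = 4964, so 1 <= a <= 40; b must have the parity of D, and c = (b^2 - D)/(4a) must be an integer >= a.
Enumerate a = 1..40, b in [-a, a]:
  a=1: (1, 0, 1241)  [1]
  a=2: (2, 2, 621)  [1]
  a=3: (3, -2, 414), (3, 2, 414)  [2]
  a=4: none
  a=5: (5, -4, 249), (5, 4, 249)  [2]
  a=6: (6, -2, 207), (6, 2, 207)  [2]
  a=7..8: none
  a=9: (9, -2, 138), (9, 2, 138)  [2]
  a=10: (10, -6, 125), (10, 6, 125)  [2]
  a=11..14: none
  a=15: (15, -14, 86), (15, -4, 83), (15, 4, 83), (15, 14, 86)  [4]
  a=16: none
  a=17: (17, 0, 73)  [1]
  a=18: (18, -2, 69), (18, 2, 69)  [2]
  a=19..22: none
  a=23: (23, -2, 54), (23, 2, 54)  [2]
  a=24: none
  a=25: (25, -6, 50), (25, 6, 50)  [2]
  a=26: none
  a=27: (27, -2, 46), (27, 2, 46)  [2]
  a=28: none
  a=29: (29, -16, 45), (29, 16, 45)  [2]
  a=30: (30, -26, 47), (30, -14, 43), (30, 14, 43), (30, 26, 47)  [4]
  a=31..33: none
  a=34: (34, 34, 45)  [1]
  a=35..40: none
Total reduced forms: 1 + 1 + 2 + 2 + 2 + 2 + 2 + 4 + 1 + 2 + 2 + 2 + 2 + 2 + 4 + 1 = 32
h = 32

32


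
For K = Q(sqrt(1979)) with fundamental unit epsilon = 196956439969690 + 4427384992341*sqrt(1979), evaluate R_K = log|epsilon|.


epsilon = 196956439969690 + 4427384992341*sqrt(1979)
= 3.9391e+14
R = ln(3.9391e+14)
= 33.6072

33.6072


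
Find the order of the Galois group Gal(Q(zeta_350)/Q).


|Gal(Q(zeta_350)/Q)| = phi(350)
= 120

120


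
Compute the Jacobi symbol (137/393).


Compute (137/393) via quadratic reciprocity:
  reciprocity: (137/393) -> +(393/137)
  reduce: (119/137)
  reciprocity: (119/137) -> +(137/119)
  reduce: (18/119)
  pull out 2: (2/119) = +1  (since 119 mod 8 = 7)
  reciprocity: (9/119) -> +(119/9)
  reduce: (2/9)
  pull out 2: (2/9) = +1  (since 9 mod 8 = 1)
  (1/9) = 1
Product of signs = 1

1


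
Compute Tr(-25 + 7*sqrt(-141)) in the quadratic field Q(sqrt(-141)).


Tr(a + b*sqrt(d)) = (a + b*sqrt(d)) + (a - b*sqrt(d)) = 2a
= 2 * (-25)
= -50

-50


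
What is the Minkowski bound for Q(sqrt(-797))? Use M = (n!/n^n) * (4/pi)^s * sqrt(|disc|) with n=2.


d = -797, d mod 4 = 3, so disc(K) = 4d = -3188; |disc(K)| = 3188
Imaginary quadratic field, so n = 2, s = r2 = 1, r1 = 0
M = (n!/n^n) * (4/pi)^s * sqrt(|disc(K)|) = (2!/2^2) * (4/pi)^1 * sqrt(3188)
= 0.5 * 1.273240 * 56.462377
= 35.9451

35.9451


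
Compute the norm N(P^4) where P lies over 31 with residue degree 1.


N(P^a) = p^(a*f)
= 31^(4*1)
= 31^4
= 923521

923521


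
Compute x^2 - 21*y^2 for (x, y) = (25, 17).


x^2 - d*y^2
= 25^2 - 21*17^2
= 625 - 6069
= -5444

-5444


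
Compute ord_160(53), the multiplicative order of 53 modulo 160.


We want ord_160(53), the smallest k >= 1 with 53^k = 1 mod 160.
n = 160 = 2^5 * 5, phi(160) = 64; the order divides phi(n).
Divisors of 64: 1, 2, 4, 8, 16, 32, 64
Repeated squaring mod 160: 53^1 = 53, 53^2 = 89, 53^4 = 81, 53^8 = 1, 53^16 = 1, 53^32 = 1, 53^64 = 1
Test divisors in increasing order:
  k=1: 53^1 = 53 mod 160
  k=2: 53^2 = 89 mod 160
  k=4: 53^4 = 81 mod 160
  k=8: 53^8 = 1 mod 160  <- first divisor giving 1
Order = 8

8


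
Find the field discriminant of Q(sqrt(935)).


For K = Q(sqrt(d)) with d squarefree: disc(K) = d if d = 1 mod 4, and disc(K) = 4d if d = 2 or 3 mod 4.
Here d = 935, and d mod 4 = 3.
d = 3 mod 4, not 1 (O_K = Z[sqrt(d)]), so disc(K) = 4d = 4 * (935) = 3740

3740


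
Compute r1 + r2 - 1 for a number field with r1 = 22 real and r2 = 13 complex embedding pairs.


By Dirichlet's unit theorem:
rank = r1 + r2 - 1
= 22 + 13 - 1
= 34

34


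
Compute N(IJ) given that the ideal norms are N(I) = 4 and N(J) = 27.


N(IJ) = N(I) * N(J)
= 4 * 27
= 108

108


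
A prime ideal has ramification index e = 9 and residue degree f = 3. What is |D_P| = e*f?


|D_P| = e * f
= 9 * 3
= 27

27


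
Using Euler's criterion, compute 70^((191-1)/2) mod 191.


p = 191 is prime and the exponent is (p-1)/2 = 95, so by Euler's criterion 70^95 = (70/191) = +1 or -1 mod 191.
Compute by square-and-multiply:
  95 = 64 + 16 + 8 + 4 + 2 + 1 (binary 1011111)
  Repeated squaring mod 191: 70^1 = 70, 70^2 = 125, 70^4 = 154, 70^8 = 32, 70^16 = 69, 70^32 = 177, 70^64 = 5
  70^95 = 70^64 * 70^16 * 70^8 * 70^4 * 70^2 * 70^1 = 5 * 69 * 32 * 154 * 125 * 70 mod 191
    5 * 69 = 345 = 154 mod 191
    154 * 32 = 4928 = 153 mod 191
    153 * 154 = 23562 = 69 mod 191
    69 * 125 = 8625 = 30 mod 191
    30 * 70 = 2100 = 190 mod 191
  70^95 = 190 mod 191
Result 190 = p - 1 = -1 mod 191: 70 is a quadratic non-residue mod 191. As a residue in [0, p-1] the value is 190.
70^95 mod 191 = 190

190


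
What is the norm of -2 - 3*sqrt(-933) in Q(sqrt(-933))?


N(a + b*sqrt(d)) = a^2 - d*b^2
= (-2)^2 - (-933)*(-3)^2
= 4 + 8397
= 8401

8401


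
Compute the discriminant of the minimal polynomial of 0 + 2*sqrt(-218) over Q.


The element 0 + 2*sqrt(-218) has minimal polynomial:
x^2 + 0*x + 872
Discriminant = (0)^2 - 4*(872)
= 0 - 3488
= -3488

-3488


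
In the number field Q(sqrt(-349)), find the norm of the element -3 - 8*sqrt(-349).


N(a + b*sqrt(d)) = a^2 - d*b^2
= (-3)^2 - (-349)*(-8)^2
= 9 + 22336
= 22345

22345


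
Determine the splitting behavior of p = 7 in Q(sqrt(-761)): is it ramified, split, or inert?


K = Q(sqrt(-761)). Since d mod 4 = 3, disc(K) = -3044.
Check p | disc: -3044 mod 7 = 1.
p does not divide disc. Compute Legendre symbol (d/p):
2^((7-1)/2) mod 7 = 1
(d/p) = 1, so p splits: (p) = P*P' with e=1, f=1, g=2.
Therefore p is split.

split


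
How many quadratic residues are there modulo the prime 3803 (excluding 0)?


For prime p, the number of non-zero quadratic residues is (p-1)/2.
= (3803-1)/2
= 1901

1901


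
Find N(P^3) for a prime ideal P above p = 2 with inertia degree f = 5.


N(P^a) = p^(a*f)
= 2^(3*5)
= 2^15
= 32768

32768


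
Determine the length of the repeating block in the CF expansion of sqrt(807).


Run the CF algorithm for sqrt(807).
a_0 = floor(sqrt(807)) = 28; set m_0=0, q_0=1.
Recurrence: m' = q*a - m,  q' = (d - m'^2)/q,  a' = floor((a_0 + m')/q').
  step 1: m=28, q=23, a=2
  step 2: m=18, q=21, a=2
  step 3: m=24, q=11, a=4
  step 4: m=20, q=37, a=1
  step 5: m=17, q=14, a=3
  step 6: m=25, q=13, a=4
  step 7: m=27, q=6, a=9
  step 8: m=27, q=13, a=4
  step 9: m=25, q=14, a=3
  step 10: m=17, q=37, a=1
  step 11: m=20, q=11, a=4
  step 12: m=24, q=21, a=2
  step 13: m=18, q=23, a=2
  step 14: m=28, q=1, a=56
a_14 = 2*a_0 = 56, so the period closes here.
sqrt(807) = [28; 2, 2, 4, 1, 3, 4, 9, 4, 3, 1, 4, 2, 2, 56]
Period length = 14

14


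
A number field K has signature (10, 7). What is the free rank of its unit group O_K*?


By Dirichlet's unit theorem:
rank = r1 + r2 - 1
= 10 + 7 - 1
= 16

16


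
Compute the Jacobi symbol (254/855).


Compute (254/855) via quadratic reciprocity:
  pull out 2: (2/855) = +1  (since 855 mod 8 = 7)
  reciprocity: (127/855) -> -(855/127)
  reduce: (93/127)
  reciprocity: (93/127) -> +(127/93)
  reduce: (34/93)
  pull out 2: (2/93) = -1  (since 93 mod 8 = 5)
  reciprocity: (17/93) -> +(93/17)
  reduce: (8/17)
  pull out 2: (2/17) = +1  (since 17 mod 8 = 1)
  pull out 2: (2/17) = +1  (since 17 mod 8 = 1)
  pull out 2: (2/17) = +1  (since 17 mod 8 = 1)
  (1/17) = 1
Product of signs = 1

1


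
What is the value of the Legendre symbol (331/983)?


p = 983 is prime, so compute (331/983) with the reciprocity algorithm (Jacobi-symbol steps: pull out 2s via (2/n), flip via reciprocity, reduce):
  reciprocity: (331/983) -> -(983/331)
  reduce: (321/331)
  reciprocity: (321/331) -> +(331/321)
  reduce: (10/321)
  pull out 2: (2/321) = +1  (since 321 mod 8 = 1)
  reciprocity: (5/321) -> +(321/5)
  reduce: (1/5)
  (1/5) = 1
Product of signs = -1
(331/983) = -1

-1


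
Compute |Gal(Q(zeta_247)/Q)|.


|Gal(Q(zeta_247)/Q)| = phi(247)
= 216

216


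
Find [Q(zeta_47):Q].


The degree equals Euler's totient phi(47).
47 = 47
phi(47) = 46

46


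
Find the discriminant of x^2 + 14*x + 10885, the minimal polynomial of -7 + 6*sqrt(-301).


The element -7 + 6*sqrt(-301) has minimal polynomial:
x^2 + 14*x + 10885
Discriminant = (14)^2 - 4*(10885)
= 196 - 43540
= -43344

-43344


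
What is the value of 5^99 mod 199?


p = 199 is prime and the exponent is (p-1)/2 = 99, so by Euler's criterion 5^99 = (5/199) = +1 or -1 mod 199.
Compute by square-and-multiply:
  99 = 64 + 32 + 2 + 1 (binary 1100011)
  Repeated squaring mod 199: 5^1 = 5, 5^2 = 25, 5^4 = 28, 5^8 = 187, 5^16 = 144, 5^32 = 40, 5^64 = 8
  5^99 = 5^64 * 5^32 * 5^2 * 5^1 = 8 * 40 * 25 * 5 mod 199
    8 * 40 = 320 = 121 mod 199
    121 * 25 = 3025 = 40 mod 199
    40 * 5 = 200 = 1 mod 199
  5^99 = 1 mod 199
Result 1: 5 is a quadratic residue mod 199.
5^99 mod 199 = 1

1


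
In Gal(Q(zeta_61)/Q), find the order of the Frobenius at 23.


The Frobenius at p in Gal(Q(zeta_n)/Q) = (Z/nZ)* is the class of p, so its order is ord_61(23), the smallest k >= 1 with 23^k = 1 mod 61.
n = 61 = 61, phi(61) = 60; the order divides phi(n).
Divisors of 60: 1, 2, 3, 4, 5, 6, 10, 12, 15, 20, 30, 60
Repeated squaring mod 61: 23^1 = 23, 23^2 = 41, 23^4 = 34, 23^8 = 58, 23^16 = 9, 23^32 = 20
Test divisors in increasing order:
  k=1: 23^1 = 23 mod 61
  k=2: 23^2 = 41 mod 61
  k=3: 23^3 = 41 * 23 = 28 mod 61
  k=4: 23^4 = 34 mod 61
  k=5: 23^5 = 34 * 23 = 50 mod 61
  k=6: 23^6 = 34 * 41 = 52 mod 61
  k=10: 23^10 = 58 * 41 = 60 mod 61
  k=12: 23^12 = 58 * 34 = 20 mod 61
  k=15: 23^15 = 58 * 34 * 41 * 23 = 11 mod 61
  k=20: 23^20 = 9 * 34 = 1 mod 61  <- first divisor giving 1
Order = 20

20


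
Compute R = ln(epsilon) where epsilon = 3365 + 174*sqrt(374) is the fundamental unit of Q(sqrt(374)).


epsilon = 3365 + 174*sqrt(374)
= 6729.9999
R = ln(6729.9999)
= 8.8143

8.8143


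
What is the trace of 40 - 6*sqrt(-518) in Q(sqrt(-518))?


Tr(a + b*sqrt(d)) = (a + b*sqrt(d)) + (a - b*sqrt(d)) = 2a
= 2 * (40)
= 80

80


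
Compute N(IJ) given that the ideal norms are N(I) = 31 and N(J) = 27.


N(IJ) = N(I) * N(J)
= 31 * 27
= 837

837


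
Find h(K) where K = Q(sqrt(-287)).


K = Q(sqrt(-287)). d mod 4 = 1, so D = disc(K) = d = -287
h(K) equals the number of primitive reduced positive-definite forms (a, b, c) = a*x^2 + b*x*y + c*y^2 with b^2 - 4ac = D,
where reduced means |b| <= a <= c, with b >= 0 whenever |b| = a or a = c, and primitive means gcd(a, b, c) = 1.
Reduced forces 3a^2 <= |D| = 287, so 1 <= a <= 9; b must have the parity of D, and c = (b^2 - D)/(4a) must be an integer >= a.
Enumerate a = 1..9, b in [-a, a]:
  a=1: (1, 1, 72)  [1]
  a=2: (2, -1, 36), (2, 1, 36)  [2]
  a=3: (3, -1, 24), (3, 1, 24)  [2]
  a=4: (4, -1, 18), (4, 1, 18)  [2]
  a=5: none
  a=6: (6, -5, 13), (6, -1, 12), (6, 1, 12), (6, 5, 13)  [4]
  a=7: (7, 7, 12)  [1]
  a=8: (8, -1, 9), (8, 1, 9)  [2]
  a=9: none
Total reduced forms: 1 + 2 + 2 + 2 + 4 + 1 + 2 = 14
h = 14

14


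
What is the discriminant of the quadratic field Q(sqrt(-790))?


For K = Q(sqrt(d)) with d squarefree: disc(K) = d if d = 1 mod 4, and disc(K) = 4d if d = 2 or 3 mod 4.
Here d = -790, and d mod 4 = 2.
d = 2 mod 4, not 1 (O_K = Z[sqrt(d)]), so disc(K) = 4d = 4 * (-790) = -3160

-3160


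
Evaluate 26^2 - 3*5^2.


x^2 - d*y^2
= 26^2 - 3*5^2
= 676 - 75
= 601

601


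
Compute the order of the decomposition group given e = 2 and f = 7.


|D_P| = e * f
= 2 * 7
= 14

14


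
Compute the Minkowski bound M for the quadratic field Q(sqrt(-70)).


d = -70, d mod 4 = 2, so disc(K) = 4d = -280; |disc(K)| = 280
Imaginary quadratic field, so n = 2, s = r2 = 1, r1 = 0
M = (n!/n^n) * (4/pi)^s * sqrt(|disc(K)|) = (2!/2^2) * (4/pi)^1 * sqrt(280)
= 0.5 * 1.273240 * 16.733201
= 10.6527

10.6527


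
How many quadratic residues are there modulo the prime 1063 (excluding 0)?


For prime p, the number of non-zero quadratic residues is (p-1)/2.
= (1063-1)/2
= 531

531


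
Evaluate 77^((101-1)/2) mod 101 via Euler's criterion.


p = 101 is prime and the exponent is (p-1)/2 = 50, so by Euler's criterion 77^50 = (77/101) = +1 or -1 mod 101.
Compute by square-and-multiply:
  50 = 32 + 16 + 2 (binary 110010)
  Repeated squaring mod 101: 77^1 = 77, 77^2 = 71, 77^4 = 92, 77^8 = 81, 77^16 = 97, 77^32 = 16
  77^50 = 77^32 * 77^16 * 77^2 = 16 * 97 * 71 mod 101
    16 * 97 = 1552 = 37 mod 101
    37 * 71 = 2627 = 1 mod 101
  77^50 = 1 mod 101
Result 1: 77 is a quadratic residue mod 101.
77^50 mod 101 = 1

1


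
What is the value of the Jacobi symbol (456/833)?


Compute (456/833) via quadratic reciprocity:
  pull out 2: (2/833) = +1  (since 833 mod 8 = 1)
  pull out 2: (2/833) = +1  (since 833 mod 8 = 1)
  pull out 2: (2/833) = +1  (since 833 mod 8 = 1)
  reciprocity: (57/833) -> +(833/57)
  reduce: (35/57)
  reciprocity: (35/57) -> +(57/35)
  reduce: (22/35)
  pull out 2: (2/35) = -1  (since 35 mod 8 = 3)
  reciprocity: (11/35) -> -(35/11)
  reduce: (2/11)
  pull out 2: (2/11) = -1  (since 11 mod 8 = 3)
  (1/11) = 1
Product of signs = -1

-1


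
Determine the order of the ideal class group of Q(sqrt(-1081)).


K = Q(sqrt(-1081)). d mod 4 = 3, so D = disc(K) = 4d = -4324
h(K) equals the number of primitive reduced positive-definite forms (a, b, c) = a*x^2 + b*x*y + c*y^2 with b^2 - 4ac = D,
where reduced means |b| <= a <= c, with b >= 0 whenever |b| = a or a = c, and primitive means gcd(a, b, c) = 1.
Reduced forces 3a^2 <= |D| = 4324, so 1 <= a <= 37; b must have the parity of D, and c = (b^2 - D)/(4a) must be an integer >= a.
Enumerate a = 1..37, b in [-a, a]:
  a=1: (1, 0, 1081)  [1]
  a=2: (2, 2, 541)  [1]
  a=3..4: none
  a=5: (5, -4, 217), (5, 4, 217)  [2]
  a=6: none
  a=7: (7, -4, 155), (7, 4, 155)  [2]
  a=8..9: none
  a=10: (10, -6, 109), (10, 6, 109)  [2]
  a=11..13: none
  a=14: (14, -10, 79), (14, 10, 79)  [2]
  a=15..22: none
  a=23: (23, 0, 47)  [1]
  a=24: none
  a=25: (25, -24, 49), (25, 24, 49)  [2]
  a=26..30: none
  a=31: (31, -4, 35), (31, 4, 35)  [2]
  a=32..34: none
  a=35: (35, 24, 35)  [1]
  a=36..37: none
Total reduced forms: 1 + 1 + 2 + 2 + 2 + 2 + 1 + 2 + 2 + 1 = 16
h = 16

16


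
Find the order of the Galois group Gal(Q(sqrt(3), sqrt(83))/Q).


The 2 square roots of distinct primes are multiplicatively independent over Q,
so [K:Q] = 2^2 and Gal(K/Q) is isomorphic to (Z/2Z)^2.
|Gal| = 2^2 = 4

4


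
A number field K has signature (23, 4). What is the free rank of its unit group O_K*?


By Dirichlet's unit theorem:
rank = r1 + r2 - 1
= 23 + 4 - 1
= 26

26


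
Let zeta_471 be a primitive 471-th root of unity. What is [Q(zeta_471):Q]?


The degree equals Euler's totient phi(471).
471 = 3 * 157
phi(471) = 312

312


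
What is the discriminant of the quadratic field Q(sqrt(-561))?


For K = Q(sqrt(d)) with d squarefree: disc(K) = d if d = 1 mod 4, and disc(K) = 4d if d = 2 or 3 mod 4.
Here d = -561, and d mod 4 = 3.
d = 3 mod 4, not 1 (O_K = Z[sqrt(d)]), so disc(K) = 4d = 4 * (-561) = -2244

-2244


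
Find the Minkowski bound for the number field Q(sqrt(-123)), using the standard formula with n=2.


d = -123, d mod 4 = 1, so disc(K) = d = -123; |disc(K)| = 123
Imaginary quadratic field, so n = 2, s = r2 = 1, r1 = 0
M = (n!/n^n) * (4/pi)^s * sqrt(|disc(K)|) = (2!/2^2) * (4/pi)^1 * sqrt(123)
= 0.5 * 1.273240 * 11.090537
= 7.0605

7.0605


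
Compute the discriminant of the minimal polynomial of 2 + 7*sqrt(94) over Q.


The element 2 + 7*sqrt(94) has minimal polynomial:
x^2 - 4*x - 4602
Discriminant = (-4)^2 - 4*(-4602)
= 16 + 18408
= 18424

18424


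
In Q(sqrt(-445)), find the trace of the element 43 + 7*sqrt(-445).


Tr(a + b*sqrt(d)) = (a + b*sqrt(d)) + (a - b*sqrt(d)) = 2a
= 2 * (43)
= 86

86


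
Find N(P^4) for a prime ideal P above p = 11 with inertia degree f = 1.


N(P^a) = p^(a*f)
= 11^(4*1)
= 11^4
= 14641

14641


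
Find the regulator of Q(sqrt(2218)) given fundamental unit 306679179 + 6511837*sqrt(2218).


epsilon = 306679179 + 6511837*sqrt(2218)
= 6.1336e+08
R = ln(6.1336e+08)
= 20.2345

20.2345


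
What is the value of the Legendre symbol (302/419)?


p = 419 is prime, so compute (302/419) with the reciprocity algorithm (Jacobi-symbol steps: pull out 2s via (2/n), flip via reciprocity, reduce):
  pull out 2: (2/419) = -1  (since 419 mod 8 = 3)
  reciprocity: (151/419) -> -(419/151)
  reduce: (117/151)
  reciprocity: (117/151) -> +(151/117)
  reduce: (34/117)
  pull out 2: (2/117) = -1  (since 117 mod 8 = 5)
  reciprocity: (17/117) -> +(117/17)
  reduce: (15/17)
  reciprocity: (15/17) -> +(17/15)
  reduce: (2/15)
  pull out 2: (2/15) = +1  (since 15 mod 8 = 7)
  (1/15) = 1
Product of signs = -1
(302/419) = -1

-1


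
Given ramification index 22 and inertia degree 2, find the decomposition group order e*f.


|D_P| = e * f
= 22 * 2
= 44

44


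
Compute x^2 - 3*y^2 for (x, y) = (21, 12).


x^2 - d*y^2
= 21^2 - 3*12^2
= 441 - 432
= 9

9


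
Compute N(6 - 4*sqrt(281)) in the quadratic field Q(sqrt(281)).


N(a + b*sqrt(d)) = a^2 - d*b^2
= (6)^2 - (281)*(-4)^2
= 36 - 4496
= -4460

-4460


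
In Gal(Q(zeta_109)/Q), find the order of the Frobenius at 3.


The Frobenius at p in Gal(Q(zeta_n)/Q) = (Z/nZ)* is the class of p, so its order is ord_109(3), the smallest k >= 1 with 3^k = 1 mod 109.
n = 109 = 109, phi(109) = 108; the order divides phi(n).
Divisors of 108: 1, 2, 3, 4, 6, 9, 12, 18, 27, 36, 54, 108
Repeated squaring mod 109: 3^1 = 3, 3^2 = 9, 3^4 = 81, 3^8 = 21, 3^16 = 5, 3^32 = 25, 3^64 = 80
Test divisors in increasing order:
  k=1: 3^1 = 3 mod 109
  k=2: 3^2 = 9 mod 109
  k=3: 3^3 = 9 * 3 = 27 mod 109
  k=4: 3^4 = 81 mod 109
  k=6: 3^6 = 81 * 9 = 75 mod 109
  k=9: 3^9 = 21 * 3 = 63 mod 109
  k=12: 3^12 = 21 * 81 = 66 mod 109
  k=18: 3^18 = 5 * 9 = 45 mod 109
  k=27: 3^27 = 5 * 21 * 9 * 3 = 1 mod 109  <- first divisor giving 1
Order = 27

27


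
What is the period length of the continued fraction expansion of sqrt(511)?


Run the CF algorithm for sqrt(511).
a_0 = floor(sqrt(511)) = 22; set m_0=0, q_0=1.
Recurrence: m' = q*a - m,  q' = (d - m'^2)/q,  a' = floor((a_0 + m')/q').
  step 1: m=22, q=27, a=1
  step 2: m=5, q=18, a=1
  step 3: m=13, q=19, a=1
  step 4: m=6, q=25, a=1
  step 5: m=19, q=6, a=6
  step 6: m=17, q=37, a=1
  step 7: m=20, q=3, a=14
  step 8: m=22, q=9, a=4
  step 9: m=14, q=35, a=1
  step 10: m=21, q=2, a=21
  step 11: m=21, q=35, a=1
  step 12: m=14, q=9, a=4
  step 13: m=22, q=3, a=14
  step 14: m=20, q=37, a=1
  step 15: m=17, q=6, a=6
  step 16: m=19, q=25, a=1
  step 17: m=6, q=19, a=1
  step 18: m=13, q=18, a=1
  step 19: m=5, q=27, a=1
  step 20: m=22, q=1, a=44
a_20 = 2*a_0 = 44, so the period closes here.
sqrt(511) = [22; 1, 1, 1, 1, 6, 1, 14, 4, 1, 21, 1, 4, 14, 1, 6, 1, 1, 1, 1, 44]
Period length = 20

20


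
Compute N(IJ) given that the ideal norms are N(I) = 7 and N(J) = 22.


N(IJ) = N(I) * N(J)
= 7 * 22
= 154

154


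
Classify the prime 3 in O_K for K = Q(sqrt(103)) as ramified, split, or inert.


K = Q(sqrt(103)). Since d mod 4 = 3, disc(K) = 412.
Check p | disc: 412 mod 3 = 1.
p does not divide disc. Compute Legendre symbol (d/p):
1^((3-1)/2) mod 3 = 1
(d/p) = 1, so p splits: (p) = P*P' with e=1, f=1, g=2.
Therefore p is split.

split


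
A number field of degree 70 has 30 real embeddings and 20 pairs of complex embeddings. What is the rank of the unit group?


By Dirichlet's unit theorem:
rank = r1 + r2 - 1
= 30 + 20 - 1
= 49

49


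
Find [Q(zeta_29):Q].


The degree equals Euler's totient phi(29).
29 = 29
phi(29) = 28

28


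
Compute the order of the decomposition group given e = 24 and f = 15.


|D_P| = e * f
= 24 * 15
= 360

360


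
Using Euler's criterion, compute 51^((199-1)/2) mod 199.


p = 199 is prime and the exponent is (p-1)/2 = 99, so by Euler's criterion 51^99 = (51/199) = +1 or -1 mod 199.
Compute by square-and-multiply:
  99 = 64 + 32 + 2 + 1 (binary 1100011)
  Repeated squaring mod 199: 51^1 = 51, 51^2 = 14, 51^4 = 196, 51^8 = 9, 51^16 = 81, 51^32 = 193, 51^64 = 36
  51^99 = 51^64 * 51^32 * 51^2 * 51^1 = 36 * 193 * 14 * 51 mod 199
    36 * 193 = 6948 = 182 mod 199
    182 * 14 = 2548 = 160 mod 199
    160 * 51 = 8160 = 1 mod 199
  51^99 = 1 mod 199
Result 1: 51 is a quadratic residue mod 199.
51^99 mod 199 = 1

1


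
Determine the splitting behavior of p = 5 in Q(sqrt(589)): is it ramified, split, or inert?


K = Q(sqrt(589)). Since d mod 4 = 1, disc(K) = 589.
Check p | disc: 589 mod 5 = 4.
p does not divide disc. Compute Legendre symbol (d/p):
4^((5-1)/2) mod 5 = 1
(d/p) = 1, so p splits: (p) = P*P' with e=1, f=1, g=2.
Therefore p is split.

split


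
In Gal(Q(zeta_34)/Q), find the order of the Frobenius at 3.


The Frobenius at p in Gal(Q(zeta_n)/Q) = (Z/nZ)* is the class of p, so its order is ord_34(3), the smallest k >= 1 with 3^k = 1 mod 34.
n = 34 = 2 * 17, phi(34) = 16; the order divides phi(n).
Divisors of 16: 1, 2, 4, 8, 16
Repeated squaring mod 34: 3^1 = 3, 3^2 = 9, 3^4 = 13, 3^8 = 33, 3^16 = 1
Test divisors in increasing order:
  k=1: 3^1 = 3 mod 34
  k=2: 3^2 = 9 mod 34
  k=4: 3^4 = 13 mod 34
  k=8: 3^8 = 33 mod 34
  k=16: 3^16 = 1 mod 34  <- first divisor giving 1
Order = 16

16


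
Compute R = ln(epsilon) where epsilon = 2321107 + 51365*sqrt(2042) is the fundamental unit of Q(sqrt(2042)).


epsilon = 2321107 + 51365*sqrt(2042)
= 4.6422e+06
R = ln(4.6422e+06)
= 15.3507

15.3507


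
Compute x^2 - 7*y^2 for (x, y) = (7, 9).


x^2 - d*y^2
= 7^2 - 7*9^2
= 49 - 567
= -518

-518


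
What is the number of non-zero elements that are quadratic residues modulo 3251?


For prime p, the number of non-zero quadratic residues is (p-1)/2.
= (3251-1)/2
= 1625

1625


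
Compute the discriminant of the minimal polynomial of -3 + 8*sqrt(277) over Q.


The element -3 + 8*sqrt(277) has minimal polynomial:
x^2 + 6*x - 17719
Discriminant = (6)^2 - 4*(-17719)
= 36 + 70876
= 70912

70912


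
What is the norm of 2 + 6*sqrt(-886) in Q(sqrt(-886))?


N(a + b*sqrt(d)) = a^2 - d*b^2
= (2)^2 - (-886)*(6)^2
= 4 + 31896
= 31900

31900


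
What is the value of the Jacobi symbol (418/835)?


Compute (418/835) via quadratic reciprocity:
  pull out 2: (2/835) = -1  (since 835 mod 8 = 3)
  reciprocity: (209/835) -> +(835/209)
  reduce: (208/209)
  pull out 2: (2/209) = +1  (since 209 mod 8 = 1)
  pull out 2: (2/209) = +1  (since 209 mod 8 = 1)
  pull out 2: (2/209) = +1  (since 209 mod 8 = 1)
  pull out 2: (2/209) = +1  (since 209 mod 8 = 1)
  reciprocity: (13/209) -> +(209/13)
  reduce: (1/13)
  (1/13) = 1
Product of signs = -1

-1


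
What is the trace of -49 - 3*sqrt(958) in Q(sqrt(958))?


Tr(a + b*sqrt(d)) = (a + b*sqrt(d)) + (a - b*sqrt(d)) = 2a
= 2 * (-49)
= -98

-98


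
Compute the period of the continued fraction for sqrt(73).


Run the CF algorithm for sqrt(73).
a_0 = floor(sqrt(73)) = 8; set m_0=0, q_0=1.
Recurrence: m' = q*a - m,  q' = (d - m'^2)/q,  a' = floor((a_0 + m')/q').
  step 1: m=8, q=9, a=1
  step 2: m=1, q=8, a=1
  step 3: m=7, q=3, a=5
  step 4: m=8, q=3, a=5
  step 5: m=7, q=8, a=1
  step 6: m=1, q=9, a=1
  step 7: m=8, q=1, a=16
a_7 = 2*a_0 = 16, so the period closes here.
sqrt(73) = [8; 1, 1, 5, 5, 1, 1, 16]
Period length = 7

7


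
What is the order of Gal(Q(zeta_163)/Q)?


|Gal(Q(zeta_163)/Q)| = phi(163)
= 162

162


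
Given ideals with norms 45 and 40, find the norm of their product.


N(IJ) = N(I) * N(J)
= 45 * 40
= 1800

1800


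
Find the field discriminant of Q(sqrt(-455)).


For K = Q(sqrt(d)) with d squarefree: disc(K) = d if d = 1 mod 4, and disc(K) = 4d if d = 2 or 3 mod 4.
Here d = -455, and d mod 4 = 1.
d = 1 mod 4 (O_K = Z[(1+sqrt(d))/2]), so disc(K) = d = -455

-455


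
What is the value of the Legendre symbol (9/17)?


p = 17 is prime, so compute (9/17) with the reciprocity algorithm (Jacobi-symbol steps: pull out 2s via (2/n), flip via reciprocity, reduce):
  reciprocity: (9/17) -> +(17/9)
  reduce: (8/9)
  pull out 2: (2/9) = +1  (since 9 mod 8 = 1)
  pull out 2: (2/9) = +1  (since 9 mod 8 = 1)
  pull out 2: (2/9) = +1  (since 9 mod 8 = 1)
  (1/9) = 1
Product of signs = 1
(9/17) = 1

1


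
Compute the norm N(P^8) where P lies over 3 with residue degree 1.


N(P^a) = p^(a*f)
= 3^(8*1)
= 3^8
= 6561

6561


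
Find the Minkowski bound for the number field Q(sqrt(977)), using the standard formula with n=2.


d = 977, d mod 4 = 1, so disc(K) = d = 977; |disc(K)| = 977
Real quadratic field, so n = 2, s = r2 = 0, r1 = 2
M = (n!/n^n) * (4/pi)^s * sqrt(|disc(K)|) = (2!/2^2) * (4/pi)^0 * sqrt(977)
= 0.5 * 1.000000 * 31.256999
= 15.6285

15.6285


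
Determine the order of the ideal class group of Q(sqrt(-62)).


K = Q(sqrt(-62)). d mod 4 = 2, so D = disc(K) = 4d = -248
h(K) equals the number of primitive reduced positive-definite forms (a, b, c) = a*x^2 + b*x*y + c*y^2 with b^2 - 4ac = D,
where reduced means |b| <= a <= c, with b >= 0 whenever |b| = a or a = c, and primitive means gcd(a, b, c) = 1.
Reduced forces 3a^2 <= |D| = 248, so 1 <= a <= 9; b must have the parity of D, and c = (b^2 - D)/(4a) must be an integer >= a.
Enumerate a = 1..9, b in [-a, a]:
  a=1: (1, 0, 62)  [1]
  a=2: (2, 0, 31)  [1]
  a=3: (3, -2, 21), (3, 2, 21)  [2]
  a=4..5: none
  a=6: (6, -4, 11), (6, 4, 11)  [2]
  a=7: (7, -2, 9), (7, 2, 9)  [2]
  a=8..9: none
Total reduced forms: 1 + 1 + 2 + 2 + 2 = 8
h = 8

8


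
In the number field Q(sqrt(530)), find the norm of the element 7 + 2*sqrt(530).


N(a + b*sqrt(d)) = a^2 - d*b^2
= (7)^2 - (530)*(2)^2
= 49 - 2120
= -2071

-2071


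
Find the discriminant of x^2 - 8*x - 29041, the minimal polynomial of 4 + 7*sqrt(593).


The element 4 + 7*sqrt(593) has minimal polynomial:
x^2 - 8*x - 29041
Discriminant = (-8)^2 - 4*(-29041)
= 64 + 116164
= 116228

116228


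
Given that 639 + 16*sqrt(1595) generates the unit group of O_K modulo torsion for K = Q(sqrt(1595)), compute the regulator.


epsilon = 639 + 16*sqrt(1595)
= 1277.9992
R = ln(1277.9992)
= 7.1531

7.1531


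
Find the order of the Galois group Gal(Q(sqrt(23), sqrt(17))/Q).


The 2 square roots of distinct primes are multiplicatively independent over Q,
so [K:Q] = 2^2 and Gal(K/Q) is isomorphic to (Z/2Z)^2.
|Gal| = 2^2 = 4

4


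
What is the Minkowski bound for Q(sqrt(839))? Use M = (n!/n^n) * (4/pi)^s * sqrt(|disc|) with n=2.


d = 839, d mod 4 = 3, so disc(K) = 4d = 3356; |disc(K)| = 3356
Real quadratic field, so n = 2, s = r2 = 0, r1 = 2
M = (n!/n^n) * (4/pi)^s * sqrt(|disc(K)|) = (2!/2^2) * (4/pi)^0 * sqrt(3356)
= 0.5 * 1.000000 * 57.930993
= 28.9655

28.9655


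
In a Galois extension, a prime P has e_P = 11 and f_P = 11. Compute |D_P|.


|D_P| = e * f
= 11 * 11
= 121

121


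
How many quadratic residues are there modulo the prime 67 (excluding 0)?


For prime p, the number of non-zero quadratic residues is (p-1)/2.
= (67-1)/2
= 33

33


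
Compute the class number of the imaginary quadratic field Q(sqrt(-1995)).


K = Q(sqrt(-1995)). d mod 4 = 1, so D = disc(K) = d = -1995
h(K) equals the number of primitive reduced positive-definite forms (a, b, c) = a*x^2 + b*x*y + c*y^2 with b^2 - 4ac = D,
where reduced means |b| <= a <= c, with b >= 0 whenever |b| = a or a = c, and primitive means gcd(a, b, c) = 1.
Reduced forces 3a^2 <= |D| = 1995, so 1 <= a <= 25; b must have the parity of D, and c = (b^2 - D)/(4a) must be an integer >= a.
Enumerate a = 1..25, b in [-a, a]:
  a=1: (1, 1, 499)  [1]
  a=2: none
  a=3: (3, 3, 167)  [1]
  a=4: none
  a=5: (5, 5, 101)  [1]
  a=6: none
  a=7: (7, 7, 73)  [1]
  a=8..14: none
  a=15: (15, 15, 37)  [1]
  a=16..18: none
  a=19: (19, 19, 31)  [1]
  a=20: none
  a=21: (21, 21, 29)  [1]
  a=22: none
  a=23: (23, 11, 23)  [1]
  a=24..25: none
Total reduced forms: 1 + 1 + 1 + 1 + 1 + 1 + 1 + 1 = 8
h = 8

8


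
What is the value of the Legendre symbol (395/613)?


p = 613 is prime, so compute (395/613) with the reciprocity algorithm (Jacobi-symbol steps: pull out 2s via (2/n), flip via reciprocity, reduce):
  reciprocity: (395/613) -> +(613/395)
  reduce: (218/395)
  pull out 2: (2/395) = -1  (since 395 mod 8 = 3)
  reciprocity: (109/395) -> +(395/109)
  reduce: (68/109)
  pull out 2: (2/109) = -1  (since 109 mod 8 = 5)
  pull out 2: (2/109) = -1  (since 109 mod 8 = 5)
  reciprocity: (17/109) -> +(109/17)
  reduce: (7/17)
  reciprocity: (7/17) -> +(17/7)
  reduce: (3/7)
  reciprocity: (3/7) -> -(7/3)
  reduce: (1/3)
  (1/3) = 1
Product of signs = 1
(395/613) = 1

1


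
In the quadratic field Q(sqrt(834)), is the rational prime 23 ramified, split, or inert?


K = Q(sqrt(834)). Since d mod 4 = 2, disc(K) = 3336.
Check p | disc: 3336 mod 23 = 1.
p does not divide disc. Compute Legendre symbol (d/p):
6^((23-1)/2) mod 23 = 1
(d/p) = 1, so p splits: (p) = P*P' with e=1, f=1, g=2.
Therefore p is split.

split


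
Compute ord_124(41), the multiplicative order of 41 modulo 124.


We want ord_124(41), the smallest k >= 1 with 41^k = 1 mod 124.
n = 124 = 2^2 * 31, phi(124) = 60; the order divides phi(n).
Divisors of 60: 1, 2, 3, 4, 5, 6, 10, 12, 15, 20, 30, 60
Repeated squaring mod 124: 41^1 = 41, 41^2 = 69, 41^4 = 49, 41^8 = 45, 41^16 = 41, 41^32 = 69
Test divisors in increasing order:
  k=1: 41^1 = 41 mod 124
  k=2: 41^2 = 69 mod 124
  k=3: 41^3 = 69 * 41 = 101 mod 124
  k=4: 41^4 = 49 mod 124
  k=5: 41^5 = 49 * 41 = 25 mod 124
  k=6: 41^6 = 49 * 69 = 33 mod 124
  k=10: 41^10 = 45 * 69 = 5 mod 124
  k=12: 41^12 = 45 * 49 = 97 mod 124
  k=15: 41^15 = 45 * 49 * 69 * 41 = 1 mod 124  <- first divisor giving 1
Order = 15

15


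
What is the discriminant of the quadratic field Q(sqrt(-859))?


For K = Q(sqrt(d)) with d squarefree: disc(K) = d if d = 1 mod 4, and disc(K) = 4d if d = 2 or 3 mod 4.
Here d = -859, and d mod 4 = 1.
d = 1 mod 4 (O_K = Z[(1+sqrt(d))/2]), so disc(K) = d = -859

-859


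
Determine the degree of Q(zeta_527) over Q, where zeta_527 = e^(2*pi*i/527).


The degree equals Euler's totient phi(527).
527 = 17 * 31
phi(527) = 480

480


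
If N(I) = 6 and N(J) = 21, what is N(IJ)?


N(IJ) = N(I) * N(J)
= 6 * 21
= 126

126


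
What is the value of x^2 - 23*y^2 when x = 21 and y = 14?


x^2 - d*y^2
= 21^2 - 23*14^2
= 441 - 4508
= -4067

-4067


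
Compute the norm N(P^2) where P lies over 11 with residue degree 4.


N(P^a) = p^(a*f)
= 11^(2*4)
= 11^8
= 214358881

214358881


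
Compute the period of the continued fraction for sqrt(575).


Run the CF algorithm for sqrt(575).
a_0 = floor(sqrt(575)) = 23; set m_0=0, q_0=1.
Recurrence: m' = q*a - m,  q' = (d - m'^2)/q,  a' = floor((a_0 + m')/q').
  step 1: m=23, q=46, a=1
  step 2: m=23, q=1, a=46
a_2 = 2*a_0 = 46, so the period closes here.
sqrt(575) = [23; 1, 46]
Period length = 2

2


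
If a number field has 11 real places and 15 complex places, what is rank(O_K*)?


By Dirichlet's unit theorem:
rank = r1 + r2 - 1
= 11 + 15 - 1
= 25

25


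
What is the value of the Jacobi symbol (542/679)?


Compute (542/679) via quadratic reciprocity:
  pull out 2: (2/679) = +1  (since 679 mod 8 = 7)
  reciprocity: (271/679) -> -(679/271)
  reduce: (137/271)
  reciprocity: (137/271) -> +(271/137)
  reduce: (134/137)
  pull out 2: (2/137) = +1  (since 137 mod 8 = 1)
  reciprocity: (67/137) -> +(137/67)
  reduce: (3/67)
  reciprocity: (3/67) -> -(67/3)
  reduce: (1/3)
  (1/3) = 1
Product of signs = 1

1


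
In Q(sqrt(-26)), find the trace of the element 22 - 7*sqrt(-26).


Tr(a + b*sqrt(d)) = (a + b*sqrt(d)) + (a - b*sqrt(d)) = 2a
= 2 * (22)
= 44

44


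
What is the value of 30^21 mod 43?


p = 43 is prime and the exponent is (p-1)/2 = 21, so by Euler's criterion 30^21 = (30/43) = +1 or -1 mod 43.
Compute by square-and-multiply:
  21 = 16 + 4 + 1 (binary 10101)
  Repeated squaring mod 43: 30^1 = 30, 30^2 = 40, 30^4 = 9, 30^8 = 38, 30^16 = 25
  30^21 = 30^16 * 30^4 * 30^1 = 25 * 9 * 30 mod 43
    25 * 9 = 225 = 10 mod 43
    10 * 30 = 300 = 42 mod 43
  30^21 = 42 mod 43
Result 42 = p - 1 = -1 mod 43: 30 is a quadratic non-residue mod 43. As a residue in [0, p-1] the value is 42.
30^21 mod 43 = 42

42


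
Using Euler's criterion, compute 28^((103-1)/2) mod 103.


p = 103 is prime and the exponent is (p-1)/2 = 51, so by Euler's criterion 28^51 = (28/103) = +1 or -1 mod 103.
Compute by square-and-multiply:
  51 = 32 + 16 + 2 + 1 (binary 110011)
  Repeated squaring mod 103: 28^1 = 28, 28^2 = 63, 28^4 = 55, 28^8 = 38, 28^16 = 2, 28^32 = 4
  28^51 = 28^32 * 28^16 * 28^2 * 28^1 = 4 * 2 * 63 * 28 mod 103
    4 * 2 = 8 = 8 mod 103
    8 * 63 = 504 = 92 mod 103
    92 * 28 = 2576 = 1 mod 103
  28^51 = 1 mod 103
Result 1: 28 is a quadratic residue mod 103.
28^51 mod 103 = 1

1


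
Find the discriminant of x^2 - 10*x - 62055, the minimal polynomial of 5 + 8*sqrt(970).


The element 5 + 8*sqrt(970) has minimal polynomial:
x^2 - 10*x - 62055
Discriminant = (-10)^2 - 4*(-62055)
= 100 + 248220
= 248320

248320


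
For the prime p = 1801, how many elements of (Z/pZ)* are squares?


For prime p, the number of non-zero quadratic residues is (p-1)/2.
= (1801-1)/2
= 900

900


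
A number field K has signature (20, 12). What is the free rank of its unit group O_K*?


By Dirichlet's unit theorem:
rank = r1 + r2 - 1
= 20 + 12 - 1
= 31

31


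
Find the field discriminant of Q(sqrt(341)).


For K = Q(sqrt(d)) with d squarefree: disc(K) = d if d = 1 mod 4, and disc(K) = 4d if d = 2 or 3 mod 4.
Here d = 341, and d mod 4 = 1.
d = 1 mod 4 (O_K = Z[(1+sqrt(d))/2]), so disc(K) = d = 341

341


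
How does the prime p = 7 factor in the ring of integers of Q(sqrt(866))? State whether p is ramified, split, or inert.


K = Q(sqrt(866)). Since d mod 4 = 2, disc(K) = 3464.
Check p | disc: 3464 mod 7 = 6.
p does not divide disc. Compute Legendre symbol (d/p):
5^((7-1)/2) mod 7 = -1
(d/p) = -1, so p is inert: (p) stays prime with e=1, f=2, g=1.
Therefore p is inert.

inert


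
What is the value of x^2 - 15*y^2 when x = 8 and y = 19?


x^2 - d*y^2
= 8^2 - 15*19^2
= 64 - 5415
= -5351

-5351


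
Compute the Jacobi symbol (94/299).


Compute (94/299) via quadratic reciprocity:
  pull out 2: (2/299) = -1  (since 299 mod 8 = 3)
  reciprocity: (47/299) -> -(299/47)
  reduce: (17/47)
  reciprocity: (17/47) -> +(47/17)
  reduce: (13/17)
  reciprocity: (13/17) -> +(17/13)
  reduce: (4/13)
  pull out 2: (2/13) = -1  (since 13 mod 8 = 5)
  pull out 2: (2/13) = -1  (since 13 mod 8 = 5)
  (1/13) = 1
Product of signs = 1

1


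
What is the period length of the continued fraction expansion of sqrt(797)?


Run the CF algorithm for sqrt(797).
a_0 = floor(sqrt(797)) = 28; set m_0=0, q_0=1.
Recurrence: m' = q*a - m,  q' = (d - m'^2)/q,  a' = floor((a_0 + m')/q').
  step 1: m=28, q=13, a=4
  step 2: m=24, q=17, a=3
  step 3: m=27, q=4, a=13
  step 4: m=25, q=43, a=1
  step 5: m=18, q=11, a=4
  step 6: m=26, q=11, a=4
  step 7: m=18, q=43, a=1
  step 8: m=25, q=4, a=13
  step 9: m=27, q=17, a=3
  step 10: m=24, q=13, a=4
  step 11: m=28, q=1, a=56
a_11 = 2*a_0 = 56, so the period closes here.
sqrt(797) = [28; 4, 3, 13, 1, 4, 4, 1, 13, 3, 4, 56]
Period length = 11

11


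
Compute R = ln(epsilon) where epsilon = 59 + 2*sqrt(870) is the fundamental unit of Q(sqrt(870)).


epsilon = 59 + 2*sqrt(870)
= 117.9915
R = ln(117.9915)
= 4.7706

4.7706


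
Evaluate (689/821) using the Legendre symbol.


p = 821 is prime, so compute (689/821) with the reciprocity algorithm (Jacobi-symbol steps: pull out 2s via (2/n), flip via reciprocity, reduce):
  reciprocity: (689/821) -> +(821/689)
  reduce: (132/689)
  pull out 2: (2/689) = +1  (since 689 mod 8 = 1)
  pull out 2: (2/689) = +1  (since 689 mod 8 = 1)
  reciprocity: (33/689) -> +(689/33)
  reduce: (29/33)
  reciprocity: (29/33) -> +(33/29)
  reduce: (4/29)
  pull out 2: (2/29) = -1  (since 29 mod 8 = 5)
  pull out 2: (2/29) = -1  (since 29 mod 8 = 5)
  (1/29) = 1
Product of signs = 1
(689/821) = 1

1


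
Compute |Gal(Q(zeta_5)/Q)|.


|Gal(Q(zeta_5)/Q)| = phi(5)
= 4

4


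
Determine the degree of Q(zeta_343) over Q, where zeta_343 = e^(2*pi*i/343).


The degree equals Euler's totient phi(343).
343 = 7^3
phi(343) = 294

294


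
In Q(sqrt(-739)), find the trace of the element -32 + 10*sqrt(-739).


Tr(a + b*sqrt(d)) = (a + b*sqrt(d)) + (a - b*sqrt(d)) = 2a
= 2 * (-32)
= -64

-64


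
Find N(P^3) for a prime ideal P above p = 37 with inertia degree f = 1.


N(P^a) = p^(a*f)
= 37^(3*1)
= 37^3
= 50653

50653


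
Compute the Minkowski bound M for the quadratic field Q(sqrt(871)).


d = 871, d mod 4 = 3, so disc(K) = 4d = 3484; |disc(K)| = 3484
Real quadratic field, so n = 2, s = r2 = 0, r1 = 2
M = (n!/n^n) * (4/pi)^s * sqrt(|disc(K)|) = (2!/2^2) * (4/pi)^0 * sqrt(3484)
= 0.5 * 1.000000 * 59.025418
= 29.5127

29.5127


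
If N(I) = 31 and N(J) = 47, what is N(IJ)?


N(IJ) = N(I) * N(J)
= 31 * 47
= 1457

1457


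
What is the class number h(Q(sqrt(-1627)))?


K = Q(sqrt(-1627)). d mod 4 = 1, so D = disc(K) = d = -1627
h(K) equals the number of primitive reduced positive-definite forms (a, b, c) = a*x^2 + b*x*y + c*y^2 with b^2 - 4ac = D,
where reduced means |b| <= a <= c, with b >= 0 whenever |b| = a or a = c, and primitive means gcd(a, b, c) = 1.
Reduced forces 3a^2 <= |D| = 1627, so 1 <= a <= 23; b must have the parity of D, and c = (b^2 - D)/(4a) must be an integer >= a.
Enumerate a = 1..23, b in [-a, a]:
  a=1: (1, 1, 407)  [1]
  a=2..6: none
  a=7: (7, -5, 59), (7, 5, 59)  [2]
  a=8..10: none
  a=11: (11, -1, 37), (11, 1, 37)  [2]
  a=12..18: none
  a=19: (19, -11, 23), (19, 11, 23)  [2]
  a=20..23: none
Total reduced forms: 1 + 2 + 2 + 2 = 7
h = 7

7


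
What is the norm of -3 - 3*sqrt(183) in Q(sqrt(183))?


N(a + b*sqrt(d)) = a^2 - d*b^2
= (-3)^2 - (183)*(-3)^2
= 9 - 1647
= -1638

-1638


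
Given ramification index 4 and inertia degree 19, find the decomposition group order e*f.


|D_P| = e * f
= 4 * 19
= 76

76


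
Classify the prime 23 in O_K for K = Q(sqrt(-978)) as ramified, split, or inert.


K = Q(sqrt(-978)). Since d mod 4 = 2, disc(K) = -3912.
Check p | disc: -3912 mod 23 = 21.
p does not divide disc. Compute Legendre symbol (d/p):
11^((23-1)/2) mod 23 = -1
(d/p) = -1, so p is inert: (p) stays prime with e=1, f=2, g=1.
Therefore p is inert.

inert


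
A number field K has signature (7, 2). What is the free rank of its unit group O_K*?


By Dirichlet's unit theorem:
rank = r1 + r2 - 1
= 7 + 2 - 1
= 8

8


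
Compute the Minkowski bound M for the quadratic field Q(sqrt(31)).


d = 31, d mod 4 = 3, so disc(K) = 4d = 124; |disc(K)| = 124
Real quadratic field, so n = 2, s = r2 = 0, r1 = 2
M = (n!/n^n) * (4/pi)^s * sqrt(|disc(K)|) = (2!/2^2) * (4/pi)^0 * sqrt(124)
= 0.5 * 1.000000 * 11.135529
= 5.5678

5.5678


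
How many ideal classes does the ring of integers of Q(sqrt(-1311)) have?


K = Q(sqrt(-1311)). d mod 4 = 1, so D = disc(K) = d = -1311
h(K) equals the number of primitive reduced positive-definite forms (a, b, c) = a*x^2 + b*x*y + c*y^2 with b^2 - 4ac = D,
where reduced means |b| <= a <= c, with b >= 0 whenever |b| = a or a = c, and primitive means gcd(a, b, c) = 1.
Reduced forces 3a^2 <= |D| = 1311, so 1 <= a <= 20; b must have the parity of D, and c = (b^2 - D)/(4a) must be an integer >= a.
Enumerate a = 1..20, b in [-a, a]:
  a=1: (1, 1, 328)  [1]
  a=2: (2, -1, 164), (2, 1, 164)  [2]
  a=3: (3, 3, 110)  [1]
  a=4: (4, -1, 82), (4, 1, 82)  [2]
  a=5: (5, -3, 66), (5, 3, 66)  [2]
  a=6: (6, -3, 55), (6, 3, 55)  [2]
  a=7: none
  a=8: (8, -1, 41), (8, 1, 41)  [2]
  a=9: none
  a=10: (10, -7, 34), (10, -3, 33), (10, 3, 33), (10, 7, 34)  [4]
  a=11: (11, -3, 30), (11, 3, 30)  [2]
  a=12: (12, -9, 29), (12, 9, 29)  [2]
  a=13..14: none
  a=15: (15, -3, 22), (15, 3, 22)  [2]
  a=16: (16, -15, 24), (16, 15, 24)  [2]
  a=17: (17, -7, 20), (17, 7, 20)  [2]
  a=18: none
  a=19: (19, 19, 22)  [1]
  a=20: (20, 17, 20)  [1]
Total reduced forms: 1 + 2 + 1 + 2 + 2 + 2 + 2 + 4 + 2 + 2 + 2 + 2 + 2 + 1 + 1 = 28
h = 28

28
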